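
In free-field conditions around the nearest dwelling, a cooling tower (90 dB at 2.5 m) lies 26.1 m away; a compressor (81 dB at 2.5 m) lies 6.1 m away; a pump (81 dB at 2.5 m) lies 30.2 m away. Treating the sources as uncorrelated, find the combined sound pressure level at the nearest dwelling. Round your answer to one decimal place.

74.9 dB

Apply inverse-square spreading to bring every level to the receiver, then sum 10^(L/10).
cooling tower: 90 − 20·log₁₀(26.1/2.5) = 90 − 20.37 = 69.63 dB.
compressor: 81 − 20·log₁₀(6.1/2.5) = 81 − 7.75 = 73.25 dB.
pump: 81 − 20·log₁₀(30.2/2.5) = 81 − 21.64 = 59.36 dB.
Σ 10^(L/10) = 3.118e+07 → L_total = 10·log₁₀(3.118e+07) = 74.94 dB.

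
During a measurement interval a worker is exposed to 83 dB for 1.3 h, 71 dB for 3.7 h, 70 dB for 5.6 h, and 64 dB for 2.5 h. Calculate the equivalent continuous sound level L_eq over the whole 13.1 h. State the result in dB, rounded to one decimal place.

74.5 dB

The energy average is taken in the linear domain: L_eq = 10·log₁₀[(Σ tᵢ·10^(Lᵢ/10))/T], T = 13.1 h.
Σ tᵢ·10^(Lᵢ/10) = 1.3·10^(83/10) + 3.7·10^(71/10) + 5.6·10^(70/10) + 2.5·10^(64/10) = 3.682e+08.
L_eq = 10·log₁₀(3.682e+08/13.1) = 74.49 dB.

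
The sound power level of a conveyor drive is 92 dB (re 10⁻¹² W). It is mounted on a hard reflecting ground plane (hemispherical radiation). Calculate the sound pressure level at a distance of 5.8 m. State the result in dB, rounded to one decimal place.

68.7 dB

Free-field hemispherical radiation: L_p = L_w − 10·log₁₀(2π·r²), r = 5.8 m.
2π·r² = 211.4 m², 10·log₁₀ of that is 23.250 dB.
L_p = 92 − 23.250 = 68.75 dB.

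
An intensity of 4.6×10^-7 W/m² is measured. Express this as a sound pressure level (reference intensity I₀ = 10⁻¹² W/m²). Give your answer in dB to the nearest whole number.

57 dB

Dividing by I₀ shifts the exponent by 12: I/I₀ = 4.6×10^5.
L = 10·(0.6628 + 5) = 56.63 dB.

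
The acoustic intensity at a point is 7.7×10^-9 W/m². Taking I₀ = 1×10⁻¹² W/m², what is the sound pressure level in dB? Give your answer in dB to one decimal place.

I/I₀ = 7.7×10^-9/10⁻¹² = 7.7×10^3, and L = 10·log₁₀(I/I₀).
L = 10·(0.8865 + 3) = 38.86 dB.

38.9 dB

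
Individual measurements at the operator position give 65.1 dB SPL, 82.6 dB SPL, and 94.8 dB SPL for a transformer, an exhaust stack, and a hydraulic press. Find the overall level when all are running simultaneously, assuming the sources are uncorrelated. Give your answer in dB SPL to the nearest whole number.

For uncorrelated sources the intensities add, so convert each level to linear form, sum, and take 10·log₁₀ of the total.
Σ 10^(L/10) = 10^(65.1/10) + 10^(82.6/10) + 10^(94.8/10) = 3.205e+09.
L_total = 10·log₁₀(3.205e+09) = 95.06 dB SPL.

95 dB SPL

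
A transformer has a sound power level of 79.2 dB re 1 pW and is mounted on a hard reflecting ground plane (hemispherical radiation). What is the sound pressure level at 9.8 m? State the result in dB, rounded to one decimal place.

51.4 dB

The power spreads over a hemisphere of area 2π·r², so L_p = L_w − 10·log₁₀(2π·r²).
2π·r² = 603.4 m², 10·log₁₀ of that is 27.806 dB.
L_p = 79.2 − 27.806 = 51.39 dB.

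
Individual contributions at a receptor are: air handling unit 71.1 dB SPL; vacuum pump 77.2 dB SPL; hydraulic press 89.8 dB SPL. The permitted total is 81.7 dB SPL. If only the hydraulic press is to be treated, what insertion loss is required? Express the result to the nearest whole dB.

Everything except the hydraulic press sums to 10^(71.1/10) + 10^(77.2/10) = 6.536e+07 in linear terms, 78.15 dB SPL.
To meet 81.7 dB SPL overall, the treated hydraulic press may contribute at most 10^(81.7/10) − 6.536e+07 = 8.255e+07, i.e. 79.17 dB SPL.
So the hydraulic press must be reduced from 89.8 to 79.17 dB SPL: IL = 10.63 dB.

11 dB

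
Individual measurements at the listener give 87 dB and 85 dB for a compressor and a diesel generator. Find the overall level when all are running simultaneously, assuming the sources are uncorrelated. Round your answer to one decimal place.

For uncorrelated sources the intensities add, so convert each level to linear form, sum, and take 10·log₁₀ of the total.
Σ 10^(L/10) = 10^(87/10) + 10^(85/10) = 8.174e+08.
L_total = 10·log₁₀(8.174e+08) = 89.12 dB.

89.1 dB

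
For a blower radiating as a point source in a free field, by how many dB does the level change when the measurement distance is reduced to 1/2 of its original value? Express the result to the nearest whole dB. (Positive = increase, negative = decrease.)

+6 dB

Point-source spreading: ΔL = −20·log₁₀(r₂/r₁).
ΔL = −20·log₁₀(0.5) = +6.02 dB.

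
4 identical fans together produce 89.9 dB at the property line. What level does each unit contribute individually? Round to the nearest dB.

Dividing the total intensity by 4 lowers the level by 10·log₁₀ 4 = 6.021 dB: L₁ = 89.9 − 6.021.

84 dB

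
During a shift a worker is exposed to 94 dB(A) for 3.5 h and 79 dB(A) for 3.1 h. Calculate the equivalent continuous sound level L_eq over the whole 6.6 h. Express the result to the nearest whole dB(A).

L_eq = 10·log₁₀[(1/T)·Σ tᵢ·10^(Lᵢ/10)] with T = 6.6 h.
Σ tᵢ·10^(Lᵢ/10) = 3.5·10^(94/10) + 3.1·10^(79/10) = 9.038e+09.
L_eq = 10·log₁₀(9.038e+09/6.6) = 91.37 dB(A).

91 dB(A)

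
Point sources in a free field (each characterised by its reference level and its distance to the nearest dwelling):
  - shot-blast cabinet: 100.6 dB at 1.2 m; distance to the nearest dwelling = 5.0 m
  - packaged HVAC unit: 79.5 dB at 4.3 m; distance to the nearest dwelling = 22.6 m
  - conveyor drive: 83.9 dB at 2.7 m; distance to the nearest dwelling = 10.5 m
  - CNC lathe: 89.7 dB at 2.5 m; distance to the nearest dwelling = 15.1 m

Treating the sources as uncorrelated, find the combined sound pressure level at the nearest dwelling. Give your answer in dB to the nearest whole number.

88 dB

Apply inverse-square spreading to bring every level to the receiver, then sum 10^(L/10).
shot-blast cabinet: 100.6 − 20·log₁₀(5.0/1.2) = 100.6 − 12.40 = 88.20 dB.
packaged HVAC unit: 79.5 − 20·log₁₀(22.6/4.3) = 79.5 − 14.41 = 65.09 dB.
conveyor drive: 83.9 − 20·log₁₀(10.5/2.7) = 83.9 − 11.80 = 72.10 dB.
CNC lathe: 89.7 − 20·log₁₀(15.1/2.5) = 89.7 − 15.62 = 74.08 dB.
Σ 10^(L/10) = 7.064e+08 → L_total = 10·log₁₀(7.064e+08) = 88.49 dB.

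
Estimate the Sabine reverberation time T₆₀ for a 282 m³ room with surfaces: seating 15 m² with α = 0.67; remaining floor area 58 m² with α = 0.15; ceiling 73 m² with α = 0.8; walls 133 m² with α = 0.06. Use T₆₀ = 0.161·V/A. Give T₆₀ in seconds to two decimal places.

0.53 s

Summing Sᵢαᵢ: 15·0.67 + 58·0.15 + 73·0.8 + 133·0.06 = 85.13 m².
T₆₀ = 0.161·V/A = 0.161·282/85.13 = 0.533 s.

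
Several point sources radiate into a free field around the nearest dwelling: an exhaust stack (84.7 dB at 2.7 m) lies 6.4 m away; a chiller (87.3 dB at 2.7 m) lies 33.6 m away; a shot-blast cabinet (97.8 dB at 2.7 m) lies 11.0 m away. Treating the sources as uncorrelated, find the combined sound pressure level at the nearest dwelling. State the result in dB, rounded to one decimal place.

Propagate each source to the receiver with L = L_ref − 20·log₁₀(r/r_ref), then add intensities.
exhaust stack: 84.7 − 20·log₁₀(6.4/2.7) = 84.7 − 7.50 = 77.20 dB.
chiller: 87.3 − 20·log₁₀(33.6/2.7) = 87.3 − 21.90 = 65.40 dB.
shot-blast cabinet: 97.8 − 20·log₁₀(11.0/2.7) = 97.8 − 12.20 = 85.60 dB.
Σ 10^(L/10) = 4.190e+08 → L_total = 10·log₁₀(4.190e+08) = 86.22 dB.

86.2 dB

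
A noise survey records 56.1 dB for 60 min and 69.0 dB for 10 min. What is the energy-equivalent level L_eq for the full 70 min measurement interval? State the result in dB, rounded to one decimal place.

61.7 dB

L_eq = 10·log₁₀[(1/T)·Σ tᵢ·10^(Lᵢ/10)] with T = 70 min.
Σ tᵢ·10^(Lᵢ/10) = 60·10^(56.1/10) + 10·10^(69.0/10) = 1.039e+08.
L_eq = 10·log₁₀(1.039e+08/70) = 61.71 dB.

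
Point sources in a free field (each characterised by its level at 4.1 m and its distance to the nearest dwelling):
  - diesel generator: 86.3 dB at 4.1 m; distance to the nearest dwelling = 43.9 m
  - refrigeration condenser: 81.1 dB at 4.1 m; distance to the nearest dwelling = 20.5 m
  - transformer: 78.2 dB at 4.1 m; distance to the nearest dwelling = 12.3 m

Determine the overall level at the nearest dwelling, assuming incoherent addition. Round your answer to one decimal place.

72.1 dB

Apply inverse-square spreading to bring every level to the receiver, then sum 10^(L/10).
diesel generator: 86.3 − 20·log₁₀(43.9/4.1) = 86.3 − 20.59 = 65.71 dB.
refrigeration condenser: 81.1 − 20·log₁₀(20.5/4.1) = 81.1 − 13.98 = 67.12 dB.
transformer: 78.2 − 20·log₁₀(12.3/4.1) = 78.2 − 9.54 = 68.66 dB.
Σ 10^(L/10) = 1.621e+07 → L_total = 10·log₁₀(1.621e+07) = 72.10 dB.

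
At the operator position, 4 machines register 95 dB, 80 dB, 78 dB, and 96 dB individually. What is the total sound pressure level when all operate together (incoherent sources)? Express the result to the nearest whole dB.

Incoherent sources combine by intensity addition: L_total = 10·log₁₀(Σ 10^(L_i/10)).
Σ 10^(L/10) = 10^(95/10) + 10^(80/10) + 10^(78/10) + 10^(96/10) = 7.306e+09.
L_total = 10·log₁₀(7.306e+09) = 98.64 dB.

99 dB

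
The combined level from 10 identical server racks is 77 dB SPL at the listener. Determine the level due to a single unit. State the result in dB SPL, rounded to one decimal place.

67.0 dB SPL

10 equal contributions raise the level by 10·log₁₀ 10 = 10.000 dB, so each unit alone gives 77 − 10.000.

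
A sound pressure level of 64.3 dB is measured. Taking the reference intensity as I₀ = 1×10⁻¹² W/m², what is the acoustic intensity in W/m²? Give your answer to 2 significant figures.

2.7e-06 W/m²

L = 10·log₁₀(I/I₀) ⇒ I = I₀·10^(L/10) = 10⁻¹² × 10^6.43.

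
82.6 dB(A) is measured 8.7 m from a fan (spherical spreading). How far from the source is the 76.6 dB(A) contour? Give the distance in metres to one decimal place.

17.4 m

Point-source spreading drops the level by 20·log₁₀(r₂/r₁); inverting, r₂/r₁ = 10^(ΔL/20).
r₂ = 8.7·10^((82.6−76.6)/20) = 8.7·10^(6.0/20) = 17.36 m.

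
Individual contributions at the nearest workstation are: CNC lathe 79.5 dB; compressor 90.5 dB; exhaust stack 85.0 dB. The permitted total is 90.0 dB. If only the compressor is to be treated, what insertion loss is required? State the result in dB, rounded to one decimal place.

2.8 dB

The untreated sources together contribute 10^(79.5/10) + 10^(85.0/10) = 4.054e+08, i.e. 86.08 dB.
The limit corresponds to 10^(90.0/10) = 1.000e+09; subtracting the fixed part leaves 5.946e+08 for the compressor, i.e. 87.74 dB.
Required insertion loss = 90.5 − 87.74 = 2.76 dB.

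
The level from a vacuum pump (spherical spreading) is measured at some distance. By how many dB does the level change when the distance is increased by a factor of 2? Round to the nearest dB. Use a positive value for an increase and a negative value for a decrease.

Point-source spreading: ΔL = −20·log₁₀(r₂/r₁).
ΔL = −20·log₁₀(2) = -6.02 dB.

-6 dB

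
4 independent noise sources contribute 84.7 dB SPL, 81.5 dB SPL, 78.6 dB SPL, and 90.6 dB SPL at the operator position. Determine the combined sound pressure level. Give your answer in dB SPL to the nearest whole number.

92 dB SPL

Incoherent sources combine by intensity addition: L_total = 10·log₁₀(Σ 10^(L_i/10)).
Σ 10^(L/10) = 10^(84.7/10) + 10^(81.5/10) + 10^(78.6/10) + 10^(90.6/10) = 1.657e+09.
L_total = 10·log₁₀(1.657e+09) = 92.19 dB SPL.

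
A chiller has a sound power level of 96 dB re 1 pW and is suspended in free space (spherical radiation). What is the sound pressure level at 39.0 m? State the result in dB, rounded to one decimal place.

L_p = L_w − 10·log₁₀(4π·r²) with r = 39.0 m.
4π·r² = 1.911e+04 m², 10·log₁₀ of that is 42.813 dB.
L_p = 96 − 42.813 = 53.19 dB.

53.2 dB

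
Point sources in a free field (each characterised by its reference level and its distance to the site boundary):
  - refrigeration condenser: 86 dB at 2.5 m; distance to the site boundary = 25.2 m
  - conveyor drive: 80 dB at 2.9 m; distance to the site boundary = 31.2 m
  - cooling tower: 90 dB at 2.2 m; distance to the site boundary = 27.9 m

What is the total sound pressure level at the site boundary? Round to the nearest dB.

70 dB

Apply inverse-square spreading to bring every level to the receiver, then sum 10^(L/10).
refrigeration condenser: 86 − 20·log₁₀(25.2/2.5) = 86 − 20.07 = 65.93 dB.
conveyor drive: 80 − 20·log₁₀(31.2/2.9) = 80 − 20.64 = 59.36 dB.
cooling tower: 90 − 20·log₁₀(27.9/2.2) = 90 − 22.06 = 67.94 dB.
Σ 10^(L/10) = 1.100e+07 → L_total = 10·log₁₀(1.100e+07) = 70.41 dB.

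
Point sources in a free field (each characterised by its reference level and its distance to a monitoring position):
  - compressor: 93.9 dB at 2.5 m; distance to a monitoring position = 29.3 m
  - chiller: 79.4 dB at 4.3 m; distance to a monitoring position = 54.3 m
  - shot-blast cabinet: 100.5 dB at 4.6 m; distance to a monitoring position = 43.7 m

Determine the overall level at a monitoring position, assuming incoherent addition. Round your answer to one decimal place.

Propagate each source to the receiver with L = L_ref − 20·log₁₀(r/r_ref), then add intensities.
compressor: 93.9 − 20·log₁₀(29.3/2.5) = 93.9 − 21.38 = 72.52 dB.
chiller: 79.4 − 20·log₁₀(54.3/4.3) = 79.4 − 22.03 = 57.37 dB.
shot-blast cabinet: 100.5 − 20·log₁₀(43.7/4.6) = 100.5 − 19.55 = 80.95 dB.
Σ 10^(L/10) = 1.427e+08 → L_total = 10·log₁₀(1.427e+08) = 81.55 dB.

81.5 dB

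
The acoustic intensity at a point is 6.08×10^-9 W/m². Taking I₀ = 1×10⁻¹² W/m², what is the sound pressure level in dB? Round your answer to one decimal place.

37.8 dB

I/I₀ = 6.08×10^-9/10⁻¹² = 6.08×10^3, and L = 10·log₁₀(I/I₀).
L = 10·(0.7839 + 3) = 37.84 dB.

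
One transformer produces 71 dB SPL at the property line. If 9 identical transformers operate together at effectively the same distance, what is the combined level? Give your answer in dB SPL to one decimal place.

80.5 dB SPL

L_total = L₁ + 10·log₁₀ N for N identical incoherent sources.
L_total = 71 + 10·log₁₀(9) = 71 + 9.542 = 80.54 dB SPL.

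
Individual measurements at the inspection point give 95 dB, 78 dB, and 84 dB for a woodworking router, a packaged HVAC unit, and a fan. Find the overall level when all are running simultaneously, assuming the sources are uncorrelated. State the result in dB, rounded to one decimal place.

For uncorrelated sources the intensities add, so convert each level to linear form, sum, and take 10·log₁₀ of the total.
Σ 10^(L/10) = 10^(95/10) + 10^(78/10) + 10^(84/10) = 3.477e+09.
L_total = 10·log₁₀(3.477e+09) = 95.41 dB.

95.4 dB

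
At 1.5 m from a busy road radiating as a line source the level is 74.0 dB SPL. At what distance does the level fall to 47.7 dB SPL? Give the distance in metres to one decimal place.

639.9 m

Line-source spreading drops the level by 10·log₁₀(r₂/r₁); inverting, r₂/r₁ = 10^(ΔL/10).
r₂ = 1.5·10^((74.0−47.7)/10) = 1.5·10^(26.3/10) = 639.87 m.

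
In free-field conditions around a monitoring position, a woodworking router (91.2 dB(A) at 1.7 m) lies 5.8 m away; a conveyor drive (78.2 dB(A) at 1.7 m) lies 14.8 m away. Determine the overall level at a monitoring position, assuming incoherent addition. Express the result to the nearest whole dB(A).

Apply inverse-square spreading to bring every level to the receiver, then sum 10^(L/10).
woodworking router: 91.2 − 20·log₁₀(5.8/1.7) = 91.2 − 10.66 = 80.54 dB(A).
conveyor drive: 78.2 − 20·log₁₀(14.8/1.7) = 78.2 − 18.80 = 59.40 dB(A).
Σ 10^(L/10) = 1.141e+08 → L_total = 10·log₁₀(1.141e+08) = 80.57 dB(A).

81 dB(A)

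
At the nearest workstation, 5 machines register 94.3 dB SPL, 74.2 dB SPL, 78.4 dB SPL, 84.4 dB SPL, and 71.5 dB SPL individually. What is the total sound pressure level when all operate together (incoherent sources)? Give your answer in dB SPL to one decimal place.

94.9 dB SPL

For uncorrelated sources the intensities add, so convert each level to linear form, sum, and take 10·log₁₀ of the total.
Σ 10^(L/10) = 10^(94.3/10) + 10^(74.2/10) + 10^(78.4/10) + 10^(84.4/10) + 10^(71.5/10) = 3.077e+09.
L_total = 10·log₁₀(3.077e+09) = 94.88 dB SPL.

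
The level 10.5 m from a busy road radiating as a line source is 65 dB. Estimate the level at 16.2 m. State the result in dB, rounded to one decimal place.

Cylindrical spreading from a line source gives a 10·log₁₀(r₂/r₁) drop.
L₂ = 65 − 10·log₁₀(16.2/10.5) = 65 − 1.883 = 63.12 dB.

63.1 dB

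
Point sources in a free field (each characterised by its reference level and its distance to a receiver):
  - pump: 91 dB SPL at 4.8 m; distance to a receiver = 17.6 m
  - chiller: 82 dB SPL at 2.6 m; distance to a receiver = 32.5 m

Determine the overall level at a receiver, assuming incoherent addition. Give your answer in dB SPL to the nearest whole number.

Apply inverse-square spreading to bring every level to the receiver, then sum 10^(L/10).
pump: 91 − 20·log₁₀(17.6/4.8) = 91 − 11.29 = 79.71 dB SPL.
chiller: 82 − 20·log₁₀(32.5/2.6) = 82 − 21.94 = 60.06 dB SPL.
Σ 10^(L/10) = 9.465e+07 → L_total = 10·log₁₀(9.465e+07) = 79.76 dB SPL.

80 dB SPL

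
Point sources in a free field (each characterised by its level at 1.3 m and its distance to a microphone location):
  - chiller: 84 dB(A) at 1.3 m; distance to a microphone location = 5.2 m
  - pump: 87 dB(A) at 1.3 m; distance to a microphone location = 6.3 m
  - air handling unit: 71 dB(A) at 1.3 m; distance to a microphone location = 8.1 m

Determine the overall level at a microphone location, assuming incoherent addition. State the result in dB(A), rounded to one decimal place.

75.7 dB(A)

Apply inverse-square spreading to bring every level to the receiver, then sum 10^(L/10).
chiller: 84 − 20·log₁₀(5.2/1.3) = 84 − 12.04 = 71.96 dB(A).
pump: 87 − 20·log₁₀(6.3/1.3) = 87 − 13.71 = 73.29 dB(A).
air handling unit: 71 − 20·log₁₀(8.1/1.3) = 71 − 15.89 = 55.11 dB(A).
Σ 10^(L/10) = 3.736e+07 → L_total = 10·log₁₀(3.736e+07) = 75.72 dB(A).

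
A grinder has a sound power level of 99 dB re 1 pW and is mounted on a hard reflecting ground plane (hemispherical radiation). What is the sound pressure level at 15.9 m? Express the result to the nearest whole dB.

L_p = L_w − 10·log₁₀(2π·r²) with r = 15.9 m.
2π·r² = 1588 m², 10·log₁₀ of that is 32.010 dB.
L_p = 99 − 32.010 = 66.99 dB.

67 dB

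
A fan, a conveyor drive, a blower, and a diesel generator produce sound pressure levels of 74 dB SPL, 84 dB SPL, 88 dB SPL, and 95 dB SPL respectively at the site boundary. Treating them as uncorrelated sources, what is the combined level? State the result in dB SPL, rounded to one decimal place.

96.1 dB SPL

Incoherent sources combine by intensity addition: L_total = 10·log₁₀(Σ 10^(L_i/10)).
Σ 10^(L/10) = 10^(74/10) + 10^(84/10) + 10^(88/10) + 10^(95/10) = 4.070e+09.
L_total = 10·log₁₀(4.070e+09) = 96.10 dB SPL.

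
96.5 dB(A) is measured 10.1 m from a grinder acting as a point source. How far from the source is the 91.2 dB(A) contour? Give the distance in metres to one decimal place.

18.6 m

The 5.3 dB drop corresponds to a distance ratio of 10^(5.3/20) for a point source.
r₂ = 10.1·10^((96.5−91.2)/20) = 10.1·10^(5.3/20) = 18.59 m.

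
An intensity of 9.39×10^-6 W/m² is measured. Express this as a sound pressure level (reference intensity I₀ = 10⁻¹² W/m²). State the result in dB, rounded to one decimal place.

Dividing by I₀ shifts the exponent by 12: I/I₀ = 9.39×10^6.
L = 10·(0.9727 + 6) = 69.73 dB.

69.7 dB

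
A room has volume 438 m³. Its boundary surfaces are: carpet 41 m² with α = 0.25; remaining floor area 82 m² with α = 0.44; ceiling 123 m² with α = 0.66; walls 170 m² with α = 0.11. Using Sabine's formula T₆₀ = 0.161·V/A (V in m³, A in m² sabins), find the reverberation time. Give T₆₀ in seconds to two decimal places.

A = Σ Sᵢαᵢ = 41·0.25 + 82·0.44 + 123·0.66 + 170·0.11 = 146.21 m².
T₆₀ = 0.161 × 438 / 146.21 = 0.482 s.

0.48 s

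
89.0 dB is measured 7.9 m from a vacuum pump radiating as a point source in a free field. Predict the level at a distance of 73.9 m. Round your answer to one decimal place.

69.6 dB

For a point source, L₂ = L₁ − 20·log₁₀(r₂/r₁).
L₂ = 89.0 − 20·log₁₀(73.9/7.9) = 89.0 − 19.420 = 69.58 dB.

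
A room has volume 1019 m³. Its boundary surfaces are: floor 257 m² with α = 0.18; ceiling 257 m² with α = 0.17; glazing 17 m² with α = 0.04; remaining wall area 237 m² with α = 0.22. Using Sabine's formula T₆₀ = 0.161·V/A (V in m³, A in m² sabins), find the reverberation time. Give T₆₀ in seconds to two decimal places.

1.15 s

A = Σ Sᵢαᵢ = 257·0.18 + 257·0.17 + 17·0.04 + 237·0.22 = 142.77 m².
T₆₀ = 0.161 × 1019 / 142.77 = 1.149 s.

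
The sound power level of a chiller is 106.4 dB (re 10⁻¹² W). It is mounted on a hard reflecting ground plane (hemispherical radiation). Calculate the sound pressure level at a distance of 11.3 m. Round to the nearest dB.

L_p = L_w − 10·log₁₀(2π·r²) with r = 11.3 m.
2π·r² = 802.3 m², 10·log₁₀ of that is 29.043 dB.
L_p = 106.4 − 29.043 = 77.36 dB.

77 dB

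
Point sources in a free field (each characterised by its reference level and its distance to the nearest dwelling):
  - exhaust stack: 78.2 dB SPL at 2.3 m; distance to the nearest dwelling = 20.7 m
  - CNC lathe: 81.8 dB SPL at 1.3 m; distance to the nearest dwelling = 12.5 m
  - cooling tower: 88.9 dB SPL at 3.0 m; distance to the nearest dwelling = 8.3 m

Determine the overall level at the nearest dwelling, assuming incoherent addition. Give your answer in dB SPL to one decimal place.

80.2 dB SPL

Propagate each source to the receiver with L = L_ref − 20·log₁₀(r/r_ref), then add intensities.
exhaust stack: 78.2 − 20·log₁₀(20.7/2.3) = 78.2 − 19.08 = 59.12 dB SPL.
CNC lathe: 81.8 − 20·log₁₀(12.5/1.3) = 81.8 − 19.66 = 62.14 dB SPL.
cooling tower: 88.9 − 20·log₁₀(8.3/3.0) = 88.9 − 8.84 = 80.06 dB SPL.
Σ 10^(L/10) = 1.039e+08 → L_total = 10·log₁₀(1.039e+08) = 80.16 dB SPL.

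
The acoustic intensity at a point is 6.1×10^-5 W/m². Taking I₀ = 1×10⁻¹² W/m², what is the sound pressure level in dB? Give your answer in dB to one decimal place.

77.9 dB

I/I₀ = 6.1×10^-5/10⁻¹² = 6.1×10^7, and L = 10·log₁₀(I/I₀).
L = 10·(0.7853 + 7) = 77.85 dB.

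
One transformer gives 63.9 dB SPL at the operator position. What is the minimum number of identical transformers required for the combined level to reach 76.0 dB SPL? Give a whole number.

N identical sources give L₁ + 10·log₁₀ N, so require 10·log₁₀ N ≥ 76.0 − 63.9 = 12.1 dB.
N ≥ 10^(12.1/10) = 16.218, so N = 17.

17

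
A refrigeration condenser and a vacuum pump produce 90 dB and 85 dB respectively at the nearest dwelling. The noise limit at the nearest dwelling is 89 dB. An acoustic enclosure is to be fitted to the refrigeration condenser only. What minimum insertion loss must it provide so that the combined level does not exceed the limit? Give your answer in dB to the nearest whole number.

3 dB

Fixed contribution from the other source: Σ 10^(L/10) = 10^(85/10) = 3.162e+08 (85.00 dB).
To meet 89 dB overall, the treated refrigeration condenser may contribute at most 10^(89/10) − 3.162e+08 = 4.781e+08, i.e. 86.80 dB.
So the refrigeration condenser must be reduced from 90 to 86.80 dB: IL = 3.20 dB.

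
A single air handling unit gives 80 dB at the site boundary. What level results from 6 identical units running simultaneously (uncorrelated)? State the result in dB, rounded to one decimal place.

87.8 dB

L_total = L₁ + 10·log₁₀ N for N identical incoherent sources.
L_total = 80 + 10·log₁₀(6) = 80 + 7.782 = 87.78 dB.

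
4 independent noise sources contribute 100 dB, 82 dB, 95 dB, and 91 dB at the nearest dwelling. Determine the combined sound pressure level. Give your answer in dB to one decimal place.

Incoherent sources combine by intensity addition: L_total = 10·log₁₀(Σ 10^(L_i/10)).
Σ 10^(L/10) = 10^(100/10) + 10^(82/10) + 10^(95/10) + 10^(91/10) = 1.458e+10.
L_total = 10·log₁₀(1.458e+10) = 101.64 dB.

101.6 dB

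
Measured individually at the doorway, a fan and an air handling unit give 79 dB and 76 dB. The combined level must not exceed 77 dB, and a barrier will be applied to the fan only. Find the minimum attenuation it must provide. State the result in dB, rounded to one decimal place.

8.9 dB

The untreated sources together contribute 10^(76/10) = 3.981e+07, i.e. 76.00 dB.
The limit corresponds to 10^(77/10) = 5.012e+07; subtracting the fixed part leaves 1.031e+07 for the fan, i.e. 70.13 dB.
Required insertion loss = 79 − 70.13 = 8.87 dB.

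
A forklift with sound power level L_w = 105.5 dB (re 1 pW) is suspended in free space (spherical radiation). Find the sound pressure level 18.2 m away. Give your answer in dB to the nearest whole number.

The power spreads over a sphere of area 4π·r², so L_p = L_w − 10·log₁₀(4π·r²).
4π·r² = 4162 m², 10·log₁₀ of that is 36.194 dB.
L_p = 105.5 − 36.194 = 69.31 dB.

69 dB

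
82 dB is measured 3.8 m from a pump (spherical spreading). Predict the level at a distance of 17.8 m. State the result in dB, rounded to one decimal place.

Spherical spreading from a point source gives a 20·log₁₀(r₂/r₁) drop.
L₂ = 82 − 20·log₁₀(17.8/3.8) = 82 − 13.413 = 68.59 dB.

68.6 dB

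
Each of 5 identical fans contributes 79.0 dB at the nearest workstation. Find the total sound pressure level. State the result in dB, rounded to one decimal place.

86.0 dB

L_total = L₁ + 10·log₁₀ N for N identical incoherent sources.
L_total = 79.0 + 10·log₁₀(5) = 79.0 + 6.990 = 85.99 dB.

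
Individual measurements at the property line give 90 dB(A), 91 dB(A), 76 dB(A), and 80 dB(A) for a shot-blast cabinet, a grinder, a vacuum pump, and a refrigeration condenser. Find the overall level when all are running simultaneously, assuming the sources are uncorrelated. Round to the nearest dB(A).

94 dB(A)

For uncorrelated sources the intensities add, so convert each level to linear form, sum, and take 10·log₁₀ of the total.
Σ 10^(L/10) = 10^(90/10) + 10^(91/10) + 10^(76/10) + 10^(80/10) = 2.399e+09.
L_total = 10·log₁₀(2.399e+09) = 93.80 dB(A).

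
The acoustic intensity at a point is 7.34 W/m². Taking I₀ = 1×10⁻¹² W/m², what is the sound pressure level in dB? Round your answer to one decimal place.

Dividing by I₀ shifts the exponent by 12: I/I₀ = 7.34×10^12.
L = 10·(0.8657 + 12) = 128.66 dB.

128.7 dB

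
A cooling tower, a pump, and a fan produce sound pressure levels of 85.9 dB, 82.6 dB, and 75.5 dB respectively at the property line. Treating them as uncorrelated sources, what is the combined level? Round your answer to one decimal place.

87.8 dB

For uncorrelated sources the intensities add, so convert each level to linear form, sum, and take 10·log₁₀ of the total.
Σ 10^(L/10) = 10^(85.9/10) + 10^(82.6/10) + 10^(75.5/10) = 6.065e+08.
L_total = 10·log₁₀(6.065e+08) = 87.83 dB.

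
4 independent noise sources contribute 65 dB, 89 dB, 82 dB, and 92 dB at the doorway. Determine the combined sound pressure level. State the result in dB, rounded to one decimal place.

Incoherent sources combine by intensity addition: L_total = 10·log₁₀(Σ 10^(L_i/10)).
Σ 10^(L/10) = 10^(65/10) + 10^(89/10) + 10^(82/10) + 10^(92/10) = 2.541e+09.
L_total = 10·log₁₀(2.541e+09) = 94.05 dB.

94.0 dB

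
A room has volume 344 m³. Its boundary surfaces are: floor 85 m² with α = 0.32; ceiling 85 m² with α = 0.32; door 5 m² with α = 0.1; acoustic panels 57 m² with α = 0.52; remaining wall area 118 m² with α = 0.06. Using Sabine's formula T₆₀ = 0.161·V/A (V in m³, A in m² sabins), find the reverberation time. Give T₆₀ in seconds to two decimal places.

0.60 s

Total absorption A = 85·0.32 + 85·0.32 + 5·0.1 + 57·0.52 + 118·0.06 = 91.62 m² sabins.
T₆₀ = 0.161 × 344 / 91.62 = 0.604 s.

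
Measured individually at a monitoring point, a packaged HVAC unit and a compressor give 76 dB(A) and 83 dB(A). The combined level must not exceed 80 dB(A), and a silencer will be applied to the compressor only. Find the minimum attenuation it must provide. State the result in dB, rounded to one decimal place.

The untreated sources together contribute 10^(76/10) = 3.981e+07, i.e. 76.00 dB(A).
The limit corresponds to 10^(80/10) = 1.000e+08; subtracting the fixed part leaves 6.019e+07 for the compressor, i.e. 77.80 dB(A).
So the compressor must be reduced from 83 to 77.80 dB(A): IL = 5.20 dB.

5.2 dB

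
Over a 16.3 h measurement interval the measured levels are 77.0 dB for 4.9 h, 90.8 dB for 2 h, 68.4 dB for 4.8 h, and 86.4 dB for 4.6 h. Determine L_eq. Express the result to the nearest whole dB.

L_eq = 10·log₁₀[(1/T)·Σ tᵢ·10^(Lᵢ/10)] with T = 16.3 h.
Σ tᵢ·10^(Lᵢ/10) = 4.9·10^(77.0/10) + 2·10^(90.8/10) + 4.8·10^(68.4/10) + 4.6·10^(86.4/10) = 4.691e+09.
L_eq = 10·log₁₀(4.691e+09/16.3) = 84.59 dB.

85 dB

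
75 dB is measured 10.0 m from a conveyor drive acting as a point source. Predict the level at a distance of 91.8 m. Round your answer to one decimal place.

55.7 dB

For a point source, L₂ = L₁ − 20·log₁₀(r₂/r₁).
L₂ = 75 − 20·log₁₀(91.8/10.0) = 75 − 19.257 = 55.74 dB.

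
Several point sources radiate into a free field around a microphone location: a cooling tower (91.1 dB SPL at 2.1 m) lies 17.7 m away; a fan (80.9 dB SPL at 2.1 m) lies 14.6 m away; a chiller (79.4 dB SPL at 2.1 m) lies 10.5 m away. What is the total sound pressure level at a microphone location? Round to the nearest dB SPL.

74 dB SPL

First find each source's level at the receiver (point-source: −20·log₁₀(r/r_ref)), then combine on an intensity basis.
cooling tower: 91.1 − 20·log₁₀(17.7/2.1) = 91.1 − 18.52 = 72.58 dB SPL.
fan: 80.9 − 20·log₁₀(14.6/2.1) = 80.9 − 16.84 = 64.06 dB SPL.
chiller: 79.4 − 20·log₁₀(10.5/2.1) = 79.4 − 13.98 = 65.42 dB SPL.
Σ 10^(L/10) = 2.416e+07 → L_total = 10·log₁₀(2.416e+07) = 73.83 dB SPL.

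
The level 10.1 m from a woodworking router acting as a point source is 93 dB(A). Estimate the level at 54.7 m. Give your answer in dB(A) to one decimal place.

78.3 dB(A)

For a point source, L₂ = L₁ − 20·log₁₀(r₂/r₁).
L₂ = 93 − 20·log₁₀(54.7/10.1) = 93 − 14.673 = 78.33 dB(A).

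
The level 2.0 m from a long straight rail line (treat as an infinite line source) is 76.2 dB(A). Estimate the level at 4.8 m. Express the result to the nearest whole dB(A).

Line-source attenuation: ΔL = 10·log₁₀(r₂/r₁) = 10·log₁₀(4.8/2.0) = 3.802 dB.
L₂ = 76.2 − 10·log₁₀(4.8/2.0) = 76.2 − 3.802 = 72.40 dB(A).

72 dB(A)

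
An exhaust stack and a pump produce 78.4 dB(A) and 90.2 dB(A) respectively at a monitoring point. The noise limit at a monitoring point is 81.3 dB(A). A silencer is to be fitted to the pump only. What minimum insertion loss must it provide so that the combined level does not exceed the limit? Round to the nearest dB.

12 dB

Everything except the pump sums to 10^(78.4/10) = 6.918e+07 in linear terms, 78.40 dB(A).
The limit corresponds to 10^(81.3/10) = 1.349e+08; subtracting the fixed part leaves 6.571e+07 for the pump, i.e. 78.18 dB(A).
Required insertion loss = 90.2 − 78.18 = 12.02 dB.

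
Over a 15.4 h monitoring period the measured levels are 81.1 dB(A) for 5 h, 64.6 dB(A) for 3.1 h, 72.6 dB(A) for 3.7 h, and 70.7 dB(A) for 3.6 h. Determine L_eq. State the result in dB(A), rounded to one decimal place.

76.9 dB(A)

L_eq = 10·log₁₀[(1/T)·Σ tᵢ·10^(Lᵢ/10)] with T = 15.4 h.
Σ tᵢ·10^(Lᵢ/10) = 5·10^(81.1/10) + 3.1·10^(64.6/10) + 3.7·10^(72.6/10) + 3.6·10^(70.7/10) = 7.627e+08.
L_eq = 10·log₁₀(7.627e+08/15.4) = 76.95 dB(A).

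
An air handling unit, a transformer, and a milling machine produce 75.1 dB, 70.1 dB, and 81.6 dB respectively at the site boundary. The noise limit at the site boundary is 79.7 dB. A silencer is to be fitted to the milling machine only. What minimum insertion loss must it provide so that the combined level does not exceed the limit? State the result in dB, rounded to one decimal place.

Fixed contribution from the other sources: Σ 10^(L/10) = 10^(75.1/10) + 10^(70.1/10) = 4.259e+07 (76.29 dB).
To meet 79.7 dB overall, the treated milling machine may contribute at most 10^(79.7/10) − 4.259e+07 = 5.073e+07, i.e. 77.05 dB.
Required insertion loss = 81.6 − 77.05 = 4.55 dB.

4.5 dB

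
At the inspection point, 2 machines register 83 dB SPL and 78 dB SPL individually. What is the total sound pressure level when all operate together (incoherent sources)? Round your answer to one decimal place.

For uncorrelated sources the intensities add, so convert each level to linear form, sum, and take 10·log₁₀ of the total.
Σ 10^(L/10) = 10^(83/10) + 10^(78/10) = 2.626e+08.
L_total = 10·log₁₀(2.626e+08) = 84.19 dB SPL.

84.2 dB SPL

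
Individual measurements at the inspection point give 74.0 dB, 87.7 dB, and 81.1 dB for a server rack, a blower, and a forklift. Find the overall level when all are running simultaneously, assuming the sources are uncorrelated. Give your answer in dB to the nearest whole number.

89 dB

Incoherent sources combine by intensity addition: L_total = 10·log₁₀(Σ 10^(L_i/10)).
Σ 10^(L/10) = 10^(74.0/10) + 10^(87.7/10) + 10^(81.1/10) = 7.428e+08.
L_total = 10·log₁₀(7.428e+08) = 88.71 dB.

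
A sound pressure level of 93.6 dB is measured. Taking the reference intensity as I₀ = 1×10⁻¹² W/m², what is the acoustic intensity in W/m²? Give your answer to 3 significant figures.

0.00229 W/m²

L = 10·log₁₀(I/I₀) ⇒ I = I₀·10^(L/10) = 10⁻¹² × 10^9.36.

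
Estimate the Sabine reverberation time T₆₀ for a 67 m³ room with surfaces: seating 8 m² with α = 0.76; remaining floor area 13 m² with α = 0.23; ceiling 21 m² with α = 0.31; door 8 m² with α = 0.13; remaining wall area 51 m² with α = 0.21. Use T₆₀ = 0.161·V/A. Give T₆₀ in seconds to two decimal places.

0.39 s

Summing Sᵢαᵢ: 8·0.76 + 13·0.23 + 21·0.31 + 8·0.13 + 51·0.21 = 27.33 m².
T₆₀ = 0.161·V/A = 0.161·67/27.33 = 0.395 s.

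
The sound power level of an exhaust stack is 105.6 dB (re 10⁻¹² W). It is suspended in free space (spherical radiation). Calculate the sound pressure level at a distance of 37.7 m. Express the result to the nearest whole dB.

L_p = L_w − 10·log₁₀(4π·r²) with r = 37.7 m.
4π·r² = 1.786e+04 m², 10·log₁₀ of that is 42.519 dB.
L_p = 105.6 − 42.519 = 63.08 dB.

63 dB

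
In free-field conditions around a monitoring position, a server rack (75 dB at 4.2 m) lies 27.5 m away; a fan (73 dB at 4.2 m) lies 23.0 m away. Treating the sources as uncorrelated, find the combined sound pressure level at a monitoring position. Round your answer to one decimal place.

First find each source's level at the receiver (point-source: −20·log₁₀(r/r_ref)), then combine on an intensity basis.
server rack: 75 − 20·log₁₀(27.5/4.2) = 75 − 16.32 = 58.68 dB.
fan: 73 − 20·log₁₀(23.0/4.2) = 73 − 14.77 = 58.23 dB.
Σ 10^(L/10) = 1.403e+06 → L_total = 10·log₁₀(1.403e+06) = 61.47 dB.

61.5 dB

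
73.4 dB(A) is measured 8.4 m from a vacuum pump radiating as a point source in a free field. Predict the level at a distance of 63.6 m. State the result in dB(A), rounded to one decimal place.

Spherical spreading from a point source gives a 20·log₁₀(r₂/r₁) drop.
L₂ = 73.4 − 20·log₁₀(63.6/8.4) = 73.4 − 17.584 = 55.82 dB(A).

55.8 dB(A)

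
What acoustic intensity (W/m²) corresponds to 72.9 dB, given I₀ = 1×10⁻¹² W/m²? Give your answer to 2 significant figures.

1.9e-05 W/m²

I = I₀·10^(L/10) = 10⁻¹² × 10^(72.9/10) = 10^(-4.710).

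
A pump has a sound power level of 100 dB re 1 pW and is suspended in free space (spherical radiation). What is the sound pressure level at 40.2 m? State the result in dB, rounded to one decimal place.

56.9 dB

Free-field spherical radiation: L_p = L_w − 10·log₁₀(4π·r²), r = 40.2 m.
4π·r² = 2.031e+04 m², 10·log₁₀ of that is 43.077 dB.
L_p = 100 − 43.077 = 56.92 dB.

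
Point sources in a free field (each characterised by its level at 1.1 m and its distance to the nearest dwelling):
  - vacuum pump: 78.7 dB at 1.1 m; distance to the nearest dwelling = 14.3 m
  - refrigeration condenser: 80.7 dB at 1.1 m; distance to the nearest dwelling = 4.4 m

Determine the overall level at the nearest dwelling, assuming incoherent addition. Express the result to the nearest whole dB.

Propagate each source to the receiver with L = L_ref − 20·log₁₀(r/r_ref), then add intensities.
vacuum pump: 78.7 − 20·log₁₀(14.3/1.1) = 78.7 − 22.28 = 56.42 dB.
refrigeration condenser: 80.7 − 20·log₁₀(4.4/1.1) = 80.7 − 12.04 = 68.66 dB.
Σ 10^(L/10) = 7.782e+06 → L_total = 10·log₁₀(7.782e+06) = 68.91 dB.

69 dB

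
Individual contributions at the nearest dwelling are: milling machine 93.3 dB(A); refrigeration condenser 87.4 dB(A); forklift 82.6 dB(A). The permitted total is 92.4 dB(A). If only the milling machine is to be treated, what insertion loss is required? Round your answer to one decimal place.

Everything except the milling machine sums to 10^(87.4/10) + 10^(82.6/10) = 7.315e+08 in linear terms, 88.64 dB(A).
To meet 92.4 dB(A) overall, the treated milling machine may contribute at most 10^(92.4/10) − 7.315e+08 = 1.006e+09, i.e. 90.03 dB(A).
So the milling machine must be reduced from 93.3 to 90.03 dB(A): IL = 3.27 dB.

3.3 dB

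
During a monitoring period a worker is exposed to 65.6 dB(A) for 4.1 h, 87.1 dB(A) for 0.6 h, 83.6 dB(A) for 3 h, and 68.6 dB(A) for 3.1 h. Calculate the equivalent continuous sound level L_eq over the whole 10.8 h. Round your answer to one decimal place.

79.8 dB(A)

L_eq = 10·log₁₀[(1/T)·Σ tᵢ·10^(Lᵢ/10)] with T = 10.8 h.
Σ tᵢ·10^(Lᵢ/10) = 4.1·10^(65.6/10) + 0.6·10^(87.1/10) + 3·10^(83.6/10) + 3.1·10^(68.6/10) = 1.032e+09.
L_eq = 10·log₁₀(1.032e+09/10.8) = 79.80 dB(A).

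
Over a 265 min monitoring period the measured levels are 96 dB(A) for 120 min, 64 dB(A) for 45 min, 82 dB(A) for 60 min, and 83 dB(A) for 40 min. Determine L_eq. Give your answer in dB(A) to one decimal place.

92.7 dB(A)

Weight each interval's intensity by its duration and average over T = 265 min:
Σ tᵢ·10^(Lᵢ/10) = 120·10^(96/10) + 45·10^(64/10) + 60·10^(82/10) + 40·10^(83/10) = 4.953e+11.
L_eq = 10·log₁₀(4.953e+11/265) = 92.72 dB(A).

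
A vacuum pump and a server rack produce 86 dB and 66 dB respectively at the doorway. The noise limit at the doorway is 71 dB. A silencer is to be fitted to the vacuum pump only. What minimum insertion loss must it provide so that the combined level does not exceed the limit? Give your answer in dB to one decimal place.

16.7 dB

Fixed contribution from the other source: Σ 10^(L/10) = 10^(66/10) = 3.981e+06 (66.00 dB).
The limit corresponds to 10^(71/10) = 1.259e+07; subtracting the fixed part leaves 8.608e+06 for the vacuum pump, i.e. 69.35 dB.
So the vacuum pump must be reduced from 86 to 69.35 dB: IL = 16.65 dB.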